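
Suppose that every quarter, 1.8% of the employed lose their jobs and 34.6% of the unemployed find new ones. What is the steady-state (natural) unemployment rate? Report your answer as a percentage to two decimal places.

Steady-state unemployment rate ≈ 4.95%.

At steady state the flows balance: s·E = f·U, so U/(E+U) = s/(s+f).
u* = 1.8 / (1.8 + 34.6) = 1.8 / 36.40 = 4.95%.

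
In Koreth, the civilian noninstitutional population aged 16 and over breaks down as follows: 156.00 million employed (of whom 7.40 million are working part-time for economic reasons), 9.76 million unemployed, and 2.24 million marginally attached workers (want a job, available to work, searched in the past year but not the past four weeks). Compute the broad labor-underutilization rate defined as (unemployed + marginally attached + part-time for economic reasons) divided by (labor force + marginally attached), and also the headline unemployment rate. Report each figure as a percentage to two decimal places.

Broad underutilization rate ≈ 11.55%; headline unemployment rate ≈ 5.89%.

Labor force = 156.00 + 9.76 = 165.76 million.
Numerator = 9.76 + 2.24 + 7.40 = 19.40 million.
Denominator = 165.76 + 2.24 = 168.00 million.
Broad rate = 19.40 / 168.00 = 11.55%.
Headline unemployment rate = 9.76 / 165.76 = 5.89%.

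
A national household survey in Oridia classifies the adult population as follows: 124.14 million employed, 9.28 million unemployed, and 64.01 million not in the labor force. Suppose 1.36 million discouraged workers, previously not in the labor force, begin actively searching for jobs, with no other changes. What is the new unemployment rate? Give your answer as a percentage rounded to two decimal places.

New unemployment rate ≈ 7.89%.

Initially, labor force = 124.14 + 9.28 = 133.42 million, so u = 9.28/133.42 = 6.96%.
After the change, unemployed and labor force both rise by 1.36 → E = 124.14, U = 10.64, labor force = 134.78 million.
New unemployment rate = 10.64 / 134.78 = 7.89%.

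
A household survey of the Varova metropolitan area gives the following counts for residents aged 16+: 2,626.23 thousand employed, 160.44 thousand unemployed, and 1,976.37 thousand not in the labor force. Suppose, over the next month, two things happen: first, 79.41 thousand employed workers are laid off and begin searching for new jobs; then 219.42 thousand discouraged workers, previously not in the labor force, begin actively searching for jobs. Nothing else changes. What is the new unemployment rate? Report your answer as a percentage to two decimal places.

Initially, labor force = 2,626.23 + 160.44 = 2,786.67 thousand, so u = 160.44/2,786.67 = 5.76%.
After the first change, employed falls and unemployed rises by 79.41; labor force unchanged → E = 2,546.82, U = 239.85, labor force = 2,786.67 thousand.
After the second change, unemployed and labor force both rise by 219.42 → E = 2,546.82, U = 459.27, labor force = 3,006.09 thousand.
New unemployment rate = 459.27 / 3,006.09 = 15.28%.

New unemployment rate ≈ 15.28%.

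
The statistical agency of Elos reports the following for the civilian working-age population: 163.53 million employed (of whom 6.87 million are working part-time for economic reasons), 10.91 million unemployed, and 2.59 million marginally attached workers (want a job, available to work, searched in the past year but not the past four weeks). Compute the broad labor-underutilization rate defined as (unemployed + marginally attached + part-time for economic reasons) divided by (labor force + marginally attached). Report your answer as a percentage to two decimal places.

Broad underutilization rate ≈ 11.51%.

Labor force = 163.53 + 10.91 = 174.44 million.
Numerator = 10.91 + 2.59 + 6.87 = 20.37 million.
Denominator = 174.44 + 2.59 = 177.03 million.
Broad rate = 20.37 / 177.03 = 11.51%.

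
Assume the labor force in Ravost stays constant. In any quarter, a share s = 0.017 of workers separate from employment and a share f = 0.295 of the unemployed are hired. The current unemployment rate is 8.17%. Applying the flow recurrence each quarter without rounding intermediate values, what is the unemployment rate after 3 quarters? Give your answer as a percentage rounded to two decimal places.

With a fixed labor force, u_{t+1} = u_t + s·(1−u_t) − f·u_t = u_t·(1−s−f) + s.
Here 1−s−f = 0.688 and s = 0.017.
u_1 = 0.081700 × 0.688 + 0.017 = 0.073210.
u_2 = 0.073210 × 0.688 + 0.017 = 0.067368.
u_3 = 0.067368 × 0.688 + 0.017 = 0.063349.

Unemployment rate after three quarters ≈ 6.33%.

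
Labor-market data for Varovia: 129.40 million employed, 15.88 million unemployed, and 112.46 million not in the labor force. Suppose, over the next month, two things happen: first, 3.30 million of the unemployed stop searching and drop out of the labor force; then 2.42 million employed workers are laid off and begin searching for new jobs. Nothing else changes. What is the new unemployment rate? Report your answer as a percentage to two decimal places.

Initially, labor force = 129.40 + 15.88 = 145.28 million, so u = 15.88/145.28 = 10.93%.
After the first change, unemployed and labor force both fall by 3.30 → E = 129.40, U = 12.58, labor force = 141.98 million.
After the second change, employed falls and unemployed rises by 2.42; labor force unchanged → E = 126.98, U = 15.00, labor force = 141.98 million.
New unemployment rate = 15.00 / 141.98 = 10.56%.

New unemployment rate ≈ 10.56%.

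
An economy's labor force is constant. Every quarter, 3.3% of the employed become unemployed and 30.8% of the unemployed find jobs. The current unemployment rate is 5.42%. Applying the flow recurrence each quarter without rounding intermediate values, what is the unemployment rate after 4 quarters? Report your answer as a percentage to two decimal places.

Unemployment rate after four quarters ≈ 8.87%.

With a fixed labor force, u_{t+1} = u_t + s·(1−u_t) − f·u_t = u_t·(1−s−f) + s.
Here 1−s−f = 0.659 and s = 0.033.
u_1 = 0.054200 × 0.659 + 0.033 = 0.068718.
u_2 = 0.068718 × 0.659 + 0.033 = 0.078285.
u_3 = 0.078285 × 0.659 + 0.033 = 0.084590.
u_4 = 0.084590 × 0.659 + 0.033 = 0.088745.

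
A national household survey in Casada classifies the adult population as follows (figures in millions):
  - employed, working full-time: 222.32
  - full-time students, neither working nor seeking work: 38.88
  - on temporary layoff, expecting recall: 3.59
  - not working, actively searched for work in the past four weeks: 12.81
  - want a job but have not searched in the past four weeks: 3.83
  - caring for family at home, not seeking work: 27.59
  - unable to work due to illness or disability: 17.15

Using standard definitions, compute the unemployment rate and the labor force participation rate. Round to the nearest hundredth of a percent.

Unemployment rate ≈ 6.87%; labor force participation rate ≈ 73.19%.

Employed = 222.32 million.
Unemployed = 3.59 + 12.81 = 16.40 million (jobless and actively searching, or on temporary layoff).
Labor force = 222.32 + 16.40 = 238.72 million.
Not in labor force = 38.88 + 3.83 + 27.59 + 17.15 = 87.45 million (those not working and not actively searching are outside the labor force — including those who want a job but have given up searching).
Civilian working-age population = 238.72 + 87.45 = 326.17 million.
Unemployment rate = 16.40 / 238.72 = 6.87%.
Labor force participation rate = 238.72 / 326.17 = 73.19%.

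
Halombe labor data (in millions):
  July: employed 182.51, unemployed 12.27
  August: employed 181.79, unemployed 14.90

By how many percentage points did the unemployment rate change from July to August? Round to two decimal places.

July: labor force = 182.51 + 12.27 = 194.78; u = 12.27/194.78 = 6.30%.
August: labor force = 181.79 + 14.90 = 196.69; u = 14.90/196.69 = 7.58%.
Change = 7.58% − 6.30% = +1.28 pp.

The unemployment rate changed by +1.28 percentage points.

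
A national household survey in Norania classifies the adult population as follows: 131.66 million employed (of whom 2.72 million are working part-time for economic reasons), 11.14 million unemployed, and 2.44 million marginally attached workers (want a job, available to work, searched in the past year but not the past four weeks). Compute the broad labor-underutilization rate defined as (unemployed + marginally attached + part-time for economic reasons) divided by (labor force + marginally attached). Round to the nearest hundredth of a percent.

Broad underutilization rate ≈ 11.22%.

Labor force = 131.66 + 11.14 = 142.80 million.
Numerator = 11.14 + 2.44 + 2.72 = 16.30 million.
Denominator = 142.80 + 2.44 = 145.24 million.
Broad rate = 16.30 / 145.24 = 11.22%.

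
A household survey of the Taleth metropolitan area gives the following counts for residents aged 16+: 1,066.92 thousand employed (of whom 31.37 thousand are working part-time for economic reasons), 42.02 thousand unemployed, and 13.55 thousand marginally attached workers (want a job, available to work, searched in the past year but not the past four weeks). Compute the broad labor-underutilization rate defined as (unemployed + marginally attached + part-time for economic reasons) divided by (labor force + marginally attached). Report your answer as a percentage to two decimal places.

Labor force = 1,066.92 + 42.02 = 1,108.94 thousand.
Numerator = 42.02 + 13.55 + 31.37 = 86.94 thousand.
Denominator = 1,108.94 + 13.55 = 1,122.49 thousand.
Broad rate = 86.94 / 1,122.49 = 7.75%.

Broad underutilization rate ≈ 7.75%.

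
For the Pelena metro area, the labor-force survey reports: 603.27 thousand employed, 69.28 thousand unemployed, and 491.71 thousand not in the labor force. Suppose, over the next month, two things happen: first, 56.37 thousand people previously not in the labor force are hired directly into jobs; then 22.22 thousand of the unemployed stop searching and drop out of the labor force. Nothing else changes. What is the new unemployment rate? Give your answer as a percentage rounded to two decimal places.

Initially, labor force = 603.27 + 69.28 = 672.55 thousand, so u = 69.28/672.55 = 10.30%.
After the first change, employed and labor force both rise by 56.37; unemployed unchanged → E = 659.64, U = 69.28, labor force = 728.92 thousand.
After the second change, unemployed and labor force both fall by 22.22 → E = 659.64, U = 47.06, labor force = 706.70 thousand.
New unemployment rate = 47.06 / 706.70 = 6.66%.

New unemployment rate ≈ 6.66%.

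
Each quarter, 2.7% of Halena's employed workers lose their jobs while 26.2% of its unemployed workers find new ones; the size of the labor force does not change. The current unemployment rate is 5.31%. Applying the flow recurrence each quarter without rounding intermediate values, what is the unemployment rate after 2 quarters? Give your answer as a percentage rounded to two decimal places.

With a fixed labor force, u_{t+1} = u_t + s·(1−u_t) − f·u_t = u_t·(1−s−f) + s.
Here 1−s−f = 0.711 and s = 0.027.
u_1 = 0.053100 × 0.711 + 0.027 = 0.064754.
u_2 = 0.064754 × 0.711 + 0.027 = 0.073040.

Unemployment rate after two quarters ≈ 7.30%.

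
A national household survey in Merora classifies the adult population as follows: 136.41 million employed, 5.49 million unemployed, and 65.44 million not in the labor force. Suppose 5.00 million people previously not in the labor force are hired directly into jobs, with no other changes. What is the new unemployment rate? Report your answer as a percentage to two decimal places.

Initially, labor force = 136.41 + 5.49 = 141.90 million, so u = 5.49/141.90 = 3.87%.
After the change, employed and labor force both rise by 5.00; unemployed unchanged → E = 141.41, U = 5.49, labor force = 146.90 million.
New unemployment rate = 5.49 / 146.90 = 3.74%.

New unemployment rate ≈ 3.74%.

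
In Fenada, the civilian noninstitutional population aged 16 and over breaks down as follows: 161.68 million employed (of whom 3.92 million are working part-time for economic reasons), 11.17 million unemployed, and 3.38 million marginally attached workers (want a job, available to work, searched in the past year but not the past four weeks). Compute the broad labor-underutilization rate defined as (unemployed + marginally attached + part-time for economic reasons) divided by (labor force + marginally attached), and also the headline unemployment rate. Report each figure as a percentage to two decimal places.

Broad underutilization rate ≈ 10.48%; headline unemployment rate ≈ 6.46%.

Labor force = 161.68 + 11.17 = 172.85 million.
Numerator = 11.17 + 3.38 + 3.92 = 18.47 million.
Denominator = 172.85 + 3.38 = 176.23 million.
Broad rate = 18.47 / 176.23 = 10.48%.
Headline unemployment rate = 11.17 / 172.85 = 6.46%.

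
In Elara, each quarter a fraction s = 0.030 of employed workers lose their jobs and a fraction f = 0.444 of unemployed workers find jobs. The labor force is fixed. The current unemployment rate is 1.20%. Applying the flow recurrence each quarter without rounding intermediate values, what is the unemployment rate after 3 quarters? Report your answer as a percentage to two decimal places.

With a fixed labor force, u_{t+1} = u_t + s·(1−u_t) − f·u_t = u_t·(1−s−f) + s.
Here 1−s−f = 0.526 and s = 0.030.
u_1 = 0.012000 × 0.526 + 0.030 = 0.036312.
u_2 = 0.036312 × 0.526 + 0.030 = 0.049100.
u_3 = 0.049100 × 0.526 + 0.030 = 0.055827.

Unemployment rate after three quarters ≈ 5.58%.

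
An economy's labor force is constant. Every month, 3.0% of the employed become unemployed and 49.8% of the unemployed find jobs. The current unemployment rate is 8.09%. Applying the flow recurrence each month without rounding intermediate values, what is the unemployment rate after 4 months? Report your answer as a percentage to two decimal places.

With a fixed labor force, u_{t+1} = u_t + s·(1−u_t) − f·u_t = u_t·(1−s−f) + s.
Here 1−s−f = 0.472 and s = 0.030.
u_1 = 0.080900 × 0.472 + 0.030 = 0.068185.
u_2 = 0.068185 × 0.472 + 0.030 = 0.062183.
u_3 = 0.062183 × 0.472 + 0.030 = 0.059350.
u_4 = 0.059350 × 0.472 + 0.030 = 0.058013.

Unemployment rate after four months ≈ 5.80%.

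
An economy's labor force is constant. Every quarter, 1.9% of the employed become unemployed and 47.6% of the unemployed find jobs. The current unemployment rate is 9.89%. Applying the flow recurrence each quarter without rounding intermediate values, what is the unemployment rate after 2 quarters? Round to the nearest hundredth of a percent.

With a fixed labor force, u_{t+1} = u_t + s·(1−u_t) − f·u_t = u_t·(1−s−f) + s.
Here 1−s−f = 0.505 and s = 0.019.
u_1 = 0.098900 × 0.505 + 0.019 = 0.068945.
u_2 = 0.068945 × 0.505 + 0.019 = 0.053817.

Unemployment rate after two quarters ≈ 5.38%.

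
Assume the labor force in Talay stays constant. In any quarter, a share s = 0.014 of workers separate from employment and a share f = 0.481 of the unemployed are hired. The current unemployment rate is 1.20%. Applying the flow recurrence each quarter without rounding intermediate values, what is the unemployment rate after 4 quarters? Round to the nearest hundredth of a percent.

With a fixed labor force, u_{t+1} = u_t + s·(1−u_t) − f·u_t = u_t·(1−s−f) + s.
Here 1−s−f = 0.505 and s = 0.014.
u_1 = 0.012000 × 0.505 + 0.014 = 0.020060.
u_2 = 0.020060 × 0.505 + 0.014 = 0.024130.
u_3 = 0.024130 × 0.505 + 0.014 = 0.026186.
u_4 = 0.026186 × 0.505 + 0.014 = 0.027224.

Unemployment rate after four quarters ≈ 2.72%.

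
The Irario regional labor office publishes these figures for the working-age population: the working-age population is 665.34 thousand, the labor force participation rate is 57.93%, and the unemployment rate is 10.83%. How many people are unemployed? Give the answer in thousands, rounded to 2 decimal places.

About 41.74 thousand are unemployed.

Labor force = 0.5793 × 665.34 = 385.43 thousand.
Unemployed = 0.1083 × 385.43 ≈ 41.74 thousand.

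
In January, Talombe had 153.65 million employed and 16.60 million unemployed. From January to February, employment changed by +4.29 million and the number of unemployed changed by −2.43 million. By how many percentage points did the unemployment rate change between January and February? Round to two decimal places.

January: labor force = 153.65 + 16.60 = 170.25; u = 16.60/170.25 = 9.75%.
February: labor force = 157.94 + 14.17 = 172.11; u = 14.17/172.11 = 8.23%.
Change = 8.23% − 9.75% = −1.52 pp.

The unemployment rate changed by −1.52 percentage points.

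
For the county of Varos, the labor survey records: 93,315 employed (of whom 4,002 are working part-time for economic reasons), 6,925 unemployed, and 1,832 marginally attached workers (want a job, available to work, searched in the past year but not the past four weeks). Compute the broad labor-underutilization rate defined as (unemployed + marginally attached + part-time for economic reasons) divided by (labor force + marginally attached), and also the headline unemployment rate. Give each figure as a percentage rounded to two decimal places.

Labor force = 93,315 + 6,925 = 100,240.
Numerator = 6,925 + 1,832 + 4,002 = 12,759.
Denominator = 100,240 + 1,832 = 102,072.
Broad rate = 12,759 / 102,072 = 12.50%.
Headline unemployment rate = 6,925 / 100,240 = 6.91%.

Broad underutilization rate ≈ 12.50%; headline unemployment rate ≈ 6.91%.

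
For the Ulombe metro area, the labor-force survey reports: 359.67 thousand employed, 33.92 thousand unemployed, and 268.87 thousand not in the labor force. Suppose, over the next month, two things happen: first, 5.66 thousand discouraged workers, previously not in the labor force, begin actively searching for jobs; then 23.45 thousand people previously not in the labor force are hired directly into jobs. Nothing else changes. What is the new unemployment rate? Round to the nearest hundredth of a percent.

Initially, labor force = 359.67 + 33.92 = 393.59 thousand, so u = 33.92/393.59 = 8.62%.
After the first change, unemployed and labor force both rise by 5.66 → E = 359.67, U = 39.58, labor force = 399.25 thousand.
After the second change, employed and labor force both rise by 23.45; unemployed unchanged → E = 383.12, U = 39.58, labor force = 422.70 thousand.
New unemployment rate = 39.58 / 422.70 = 9.36%.

New unemployment rate ≈ 9.36%.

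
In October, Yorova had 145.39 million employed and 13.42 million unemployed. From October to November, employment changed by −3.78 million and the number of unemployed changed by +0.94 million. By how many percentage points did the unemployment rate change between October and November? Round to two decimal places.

The unemployment rate changed by +0.76 percentage points.

October: labor force = 145.39 + 13.42 = 158.81; u = 13.42/158.81 = 8.45%.
November: labor force = 141.61 + 14.36 = 155.97; u = 14.36/155.97 = 9.21%.
Change = 9.21% − 8.45% = +0.76 pp.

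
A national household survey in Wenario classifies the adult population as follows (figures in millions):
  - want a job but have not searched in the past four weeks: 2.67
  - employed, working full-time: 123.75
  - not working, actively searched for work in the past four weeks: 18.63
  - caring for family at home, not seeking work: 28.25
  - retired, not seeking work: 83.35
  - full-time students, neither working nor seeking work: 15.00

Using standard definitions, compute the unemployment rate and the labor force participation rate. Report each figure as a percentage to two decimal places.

Employed = 123.75 million.
Unemployed = 18.63 million.
Labor force = 123.75 + 18.63 = 142.38 million.
Not in labor force = 2.67 + 28.25 + 83.35 + 15.00 = 129.27 million (those not working and not actively searching are outside the labor force — including those who want a job but have given up searching).
Civilian working-age population = 142.38 + 129.27 = 271.65 million.
Unemployment rate = 18.63 / 142.38 = 13.08%.
Labor force participation rate = 142.38 / 271.65 = 52.41%.

Unemployment rate ≈ 13.08%; labor force participation rate ≈ 52.41%.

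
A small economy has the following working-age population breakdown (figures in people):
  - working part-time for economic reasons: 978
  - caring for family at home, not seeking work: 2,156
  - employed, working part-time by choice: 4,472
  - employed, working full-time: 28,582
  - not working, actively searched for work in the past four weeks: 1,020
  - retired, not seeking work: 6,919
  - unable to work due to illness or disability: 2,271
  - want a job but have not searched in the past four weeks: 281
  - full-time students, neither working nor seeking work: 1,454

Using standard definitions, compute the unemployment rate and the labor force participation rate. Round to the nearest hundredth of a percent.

Unemployment rate ≈ 2.91%; labor force participation rate ≈ 72.82%.

Employed = 978 + 4,472 + 28,582 = 34,032 (anyone who worked, including part-time for economic reasons, counts as employed).
Unemployed = 1,020.
Labor force = 34,032 + 1,020 = 35,052.
Not in labor force = 2,156 + 6,919 + 2,271 + 281 + 1,454 = 13,081 (those not working and not actively searching are outside the labor force — including those who want a job but have given up searching).
Civilian working-age population = 35,052 + 13,081 = 48,133.
Unemployment rate = 1,020 / 35,052 = 2.91%.
Labor force participation rate = 35,052 / 48,133 = 72.82%.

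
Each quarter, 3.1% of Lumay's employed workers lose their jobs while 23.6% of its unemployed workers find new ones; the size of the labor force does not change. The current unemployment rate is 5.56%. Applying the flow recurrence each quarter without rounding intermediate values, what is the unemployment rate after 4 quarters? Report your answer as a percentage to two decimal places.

With a fixed labor force, u_{t+1} = u_t + s·(1−u_t) − f·u_t = u_t·(1−s−f) + s.
Here 1−s−f = 0.733 and s = 0.031.
u_1 = 0.055600 × 0.733 + 0.031 = 0.071755.
u_2 = 0.071755 × 0.733 + 0.031 = 0.083596.
u_3 = 0.083596 × 0.733 + 0.031 = 0.092276.
u_4 = 0.092276 × 0.733 + 0.031 = 0.098638.

Unemployment rate after four quarters ≈ 9.86%.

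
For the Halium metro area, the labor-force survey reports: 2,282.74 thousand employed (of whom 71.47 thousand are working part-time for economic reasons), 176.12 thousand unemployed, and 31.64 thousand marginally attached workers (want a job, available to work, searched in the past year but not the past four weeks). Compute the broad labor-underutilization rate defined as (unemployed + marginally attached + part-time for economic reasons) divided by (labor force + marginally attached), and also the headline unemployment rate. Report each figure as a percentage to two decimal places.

Labor force = 2,282.74 + 176.12 = 2,458.86 thousand.
Numerator = 176.12 + 31.64 + 71.47 = 279.23 thousand.
Denominator = 2,458.86 + 31.64 = 2,490.50 thousand.
Broad rate = 279.23 / 2,490.50 = 11.21%.
Headline unemployment rate = 176.12 / 2,458.86 = 7.16%.

Broad underutilization rate ≈ 11.21%; headline unemployment rate ≈ 7.16%.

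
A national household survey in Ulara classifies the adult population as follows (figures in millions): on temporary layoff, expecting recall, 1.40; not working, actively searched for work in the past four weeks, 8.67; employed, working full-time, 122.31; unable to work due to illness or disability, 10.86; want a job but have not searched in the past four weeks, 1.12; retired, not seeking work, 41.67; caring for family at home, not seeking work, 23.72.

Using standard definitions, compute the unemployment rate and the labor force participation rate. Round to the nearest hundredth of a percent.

Unemployment rate ≈ 7.61%; labor force participation rate ≈ 63.11%.

Employed = 122.31 million.
Unemployed = 1.40 + 8.67 = 10.07 million (jobless and actively searching, or on temporary layoff).
Labor force = 122.31 + 10.07 = 132.38 million.
Not in labor force = 10.86 + 1.12 + 41.67 + 23.72 = 77.37 million (those not working and not actively searching are outside the labor force — including those who want a job but have given up searching).
Civilian working-age population = 132.38 + 77.37 = 209.75 million.
Unemployment rate = 10.07 / 132.38 = 7.61%.
Labor force participation rate = 132.38 / 209.75 = 63.11%.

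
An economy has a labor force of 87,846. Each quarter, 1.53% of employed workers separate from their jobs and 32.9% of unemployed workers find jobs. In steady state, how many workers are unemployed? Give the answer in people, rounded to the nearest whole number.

Steady-state unemployment rate u* = s/(s+f) = 1.53/(1.53+32.9) = 0.044438.
Unemployed = u* × labor force = 0.044438 × 87,846 ≈ 3,904.

About 3,904 are unemployed in steady state.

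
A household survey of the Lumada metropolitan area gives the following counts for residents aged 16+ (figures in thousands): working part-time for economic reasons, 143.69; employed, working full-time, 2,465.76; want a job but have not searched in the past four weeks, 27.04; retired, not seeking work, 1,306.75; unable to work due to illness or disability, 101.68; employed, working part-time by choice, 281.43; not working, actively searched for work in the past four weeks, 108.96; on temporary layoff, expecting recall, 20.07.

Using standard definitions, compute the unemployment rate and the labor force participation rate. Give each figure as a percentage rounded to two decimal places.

Employed = 143.69 + 2,465.76 + 281.43 = 2,890.88 thousand (anyone who worked, including part-time for economic reasons, counts as employed).
Unemployed = 108.96 + 20.07 = 129.03 thousand (jobless and actively searching, or on temporary layoff).
Labor force = 2,890.88 + 129.03 = 3,019.91 thousand.
Not in labor force = 27.04 + 1,306.75 + 101.68 = 1,435.47 thousand (those not working and not actively searching are outside the labor force — including those who want a job but have given up searching).
Civilian working-age population = 3,019.91 + 1,435.47 = 4,455.38 thousand.
Unemployment rate = 129.03 / 3,019.91 = 4.27%.
Labor force participation rate = 3,019.91 / 4,455.38 = 67.78%.

Unemployment rate ≈ 4.27%; labor force participation rate ≈ 67.78%.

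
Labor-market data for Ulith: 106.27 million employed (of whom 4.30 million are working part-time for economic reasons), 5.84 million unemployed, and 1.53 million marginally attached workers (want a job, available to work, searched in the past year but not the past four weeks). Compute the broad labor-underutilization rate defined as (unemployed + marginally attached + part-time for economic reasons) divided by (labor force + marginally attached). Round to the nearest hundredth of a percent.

Labor force = 106.27 + 5.84 = 112.11 million.
Numerator = 5.84 + 1.53 + 4.30 = 11.67 million.
Denominator = 112.11 + 1.53 = 113.64 million.
Broad rate = 11.67 / 113.64 = 10.27%.

Broad underutilization rate ≈ 10.27%.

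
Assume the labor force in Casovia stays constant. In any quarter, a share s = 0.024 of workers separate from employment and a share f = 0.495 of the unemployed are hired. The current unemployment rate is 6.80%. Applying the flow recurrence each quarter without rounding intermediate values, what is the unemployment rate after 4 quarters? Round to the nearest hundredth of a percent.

Unemployment rate after four quarters ≈ 4.74%.

With a fixed labor force, u_{t+1} = u_t + s·(1−u_t) − f·u_t = u_t·(1−s−f) + s.
Here 1−s−f = 0.481 and s = 0.024.
u_1 = 0.068000 × 0.481 + 0.024 = 0.056708.
u_2 = 0.056708 × 0.481 + 0.024 = 0.051277.
u_3 = 0.051277 × 0.481 + 0.024 = 0.048664.
u_4 = 0.048664 × 0.481 + 0.024 = 0.047407.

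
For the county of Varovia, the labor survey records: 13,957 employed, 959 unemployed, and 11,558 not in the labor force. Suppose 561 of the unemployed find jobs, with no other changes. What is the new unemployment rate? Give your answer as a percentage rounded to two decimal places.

New unemployment rate ≈ 2.67%.

Initially, labor force = 13,957 + 959 = 14,916, so u = 959/14,916 = 6.43%.
After the change, unemployed falls and employed rises by 561; labor force unchanged → E = 14,518, U = 398, labor force = 14,916.
New unemployment rate = 398 / 14,916 = 2.67%.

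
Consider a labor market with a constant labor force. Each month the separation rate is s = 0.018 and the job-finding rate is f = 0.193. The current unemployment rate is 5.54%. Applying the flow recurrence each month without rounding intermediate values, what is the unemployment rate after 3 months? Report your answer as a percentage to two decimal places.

Unemployment rate after three months ≈ 7.06%.

With a fixed labor force, u_{t+1} = u_t + s·(1−u_t) − f·u_t = u_t·(1−s−f) + s.
Here 1−s−f = 0.789 and s = 0.018.
u_1 = 0.055400 × 0.789 + 0.018 = 0.061711.
u_2 = 0.061711 × 0.789 + 0.018 = 0.066690.
u_3 = 0.066690 × 0.789 + 0.018 = 0.070618.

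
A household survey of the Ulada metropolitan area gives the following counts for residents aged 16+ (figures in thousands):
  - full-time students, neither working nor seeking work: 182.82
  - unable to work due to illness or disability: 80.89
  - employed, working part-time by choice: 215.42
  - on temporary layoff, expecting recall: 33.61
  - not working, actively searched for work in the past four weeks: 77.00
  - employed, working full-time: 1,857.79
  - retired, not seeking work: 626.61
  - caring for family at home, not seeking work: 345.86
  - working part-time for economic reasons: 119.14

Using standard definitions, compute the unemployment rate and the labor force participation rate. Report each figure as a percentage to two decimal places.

Employed = 215.42 + 1,857.79 + 119.14 = 2,192.35 thousand (anyone who worked, including part-time for economic reasons, counts as employed).
Unemployed = 33.61 + 77.00 = 110.61 thousand (jobless and actively searching, or on temporary layoff).
Labor force = 2,192.35 + 110.61 = 2,302.96 thousand.
Not in labor force = 182.82 + 80.89 + 626.61 + 345.86 = 1,236.18 thousand (those not working and not actively searching are outside the labor force).
Civilian working-age population = 2,302.96 + 1,236.18 = 3,539.14 thousand.
Unemployment rate = 110.61 / 2,302.96 = 4.80%.
Labor force participation rate = 2,302.96 / 3,539.14 = 65.07%.

Unemployment rate ≈ 4.80%; labor force participation rate ≈ 65.07%.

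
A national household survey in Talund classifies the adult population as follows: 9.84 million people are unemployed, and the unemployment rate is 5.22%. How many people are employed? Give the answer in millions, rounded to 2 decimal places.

Labor force = U / u = 9.84 / 0.0522 ≈ 188.51 million.
Employed = labor force − unemployed = 188.51 − 9.84 = 178.67 million.

About 178.67 million are employed.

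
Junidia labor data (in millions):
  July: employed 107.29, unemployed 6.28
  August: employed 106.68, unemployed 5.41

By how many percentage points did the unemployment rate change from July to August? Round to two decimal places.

The unemployment rate changed by −0.70 percentage points.

July: labor force = 107.29 + 6.28 = 113.57; u = 6.28/113.57 = 5.53%.
August: labor force = 106.68 + 5.41 = 112.09; u = 5.41/112.09 = 4.83%.
Change = 4.83% − 5.53% = −0.70 pp.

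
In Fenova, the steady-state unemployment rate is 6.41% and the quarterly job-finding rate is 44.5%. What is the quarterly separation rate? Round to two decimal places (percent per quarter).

From u* = s/(s+f): s = u·f/(1−u).
s = 0.0641 × 44.5 / (1 − 0.0641) = 2.8525 / 0.9359 ≈ 3.05% per quarter.

Separation rate ≈ 3.05% per quarter.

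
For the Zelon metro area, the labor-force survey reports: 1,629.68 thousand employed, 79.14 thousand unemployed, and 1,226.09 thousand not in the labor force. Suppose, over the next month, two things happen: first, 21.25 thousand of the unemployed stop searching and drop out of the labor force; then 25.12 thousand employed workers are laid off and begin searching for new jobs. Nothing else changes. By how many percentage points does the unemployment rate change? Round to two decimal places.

Initially, labor force = 1,629.68 + 79.14 = 1,708.82 thousand, so u = 79.14/1,708.82 = 4.63%.
After the first change, unemployed and labor force both fall by 21.25 → E = 1,629.68, U = 57.89, labor force = 1,687.57 thousand.
After the second change, employed falls and unemployed rises by 25.12; labor force unchanged → E = 1,604.56, U = 83.01, labor force = 1,687.57 thousand.
New unemployment rate = 83.01 / 1,687.57 = 4.92%.
Change = 4.92% − 4.63% = +0.29 percentage points.

The unemployment rate changes by +0.29 percentage points.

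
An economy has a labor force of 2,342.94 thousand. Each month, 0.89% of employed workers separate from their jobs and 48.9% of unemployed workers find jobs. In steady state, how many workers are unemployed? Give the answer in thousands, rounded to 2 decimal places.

About 41.88 thousand are unemployed in steady state.

Steady-state unemployment rate u* = s/(s+f) = 0.89/(0.89+48.9) = 0.017875.
Unemployed = u* × labor force = 0.017875 × 2,342.94 ≈ 41.88 thousand.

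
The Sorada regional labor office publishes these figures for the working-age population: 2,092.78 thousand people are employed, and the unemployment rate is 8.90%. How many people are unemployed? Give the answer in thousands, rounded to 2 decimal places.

About 204.45 thousand are unemployed.

Let U be the number unemployed. The labor force is E + U, and U/(E+U) = 0.0890.
So U = 0.0890 × 2,092.78 / (1 − 0.0890) = 186.2574 / 0.9110 ≈ 204.45 thousand.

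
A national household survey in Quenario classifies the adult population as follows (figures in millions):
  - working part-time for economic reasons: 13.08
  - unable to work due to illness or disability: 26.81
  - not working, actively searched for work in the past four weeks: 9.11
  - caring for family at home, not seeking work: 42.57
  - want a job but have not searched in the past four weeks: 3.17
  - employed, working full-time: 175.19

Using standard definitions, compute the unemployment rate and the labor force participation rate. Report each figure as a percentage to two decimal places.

Unemployment rate ≈ 4.62%; labor force participation rate ≈ 73.12%.

Employed = 13.08 + 175.19 = 188.27 million (anyone who worked, including part-time for economic reasons, counts as employed).
Unemployed = 9.11 million.
Labor force = 188.27 + 9.11 = 197.38 million.
Not in labor force = 26.81 + 42.57 + 3.17 = 72.55 million (those not working and not actively searching are outside the labor force — including those who want a job but have given up searching).
Civilian working-age population = 197.38 + 72.55 = 269.93 million.
Unemployment rate = 9.11 / 197.38 = 4.62%.
Labor force participation rate = 197.38 / 269.93 = 73.12%.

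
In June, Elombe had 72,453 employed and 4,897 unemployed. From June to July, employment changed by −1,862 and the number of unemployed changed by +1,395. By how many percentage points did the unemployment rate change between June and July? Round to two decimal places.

The unemployment rate changed by +1.85 percentage points.

June: labor force = 72,453 + 4,897 = 77,350; u = 4,897/77,350 = 6.33%.
July: labor force = 70,591 + 6,292 = 76,883; u = 6,292/76,883 = 8.18%.
Change = 8.18% − 6.33% = +1.85 pp.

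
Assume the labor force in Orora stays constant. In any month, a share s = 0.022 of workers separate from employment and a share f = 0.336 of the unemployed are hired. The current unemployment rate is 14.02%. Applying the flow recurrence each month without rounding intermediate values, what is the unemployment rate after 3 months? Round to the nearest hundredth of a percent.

With a fixed labor force, u_{t+1} = u_t + s·(1−u_t) − f·u_t = u_t·(1−s−f) + s.
Here 1−s−f = 0.642 and s = 0.022.
u_1 = 0.140200 × 0.642 + 0.022 = 0.112008.
u_2 = 0.112008 × 0.642 + 0.022 = 0.093909.
u_3 = 0.093909 × 0.642 + 0.022 = 0.082290.

Unemployment rate after three months ≈ 8.23%.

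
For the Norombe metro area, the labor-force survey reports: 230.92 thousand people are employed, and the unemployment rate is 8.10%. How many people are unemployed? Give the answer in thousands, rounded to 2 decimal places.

Let U be the number unemployed. The labor force is E + U, and U/(E+U) = 0.0810.
So U = 0.0810 × 230.92 / (1 − 0.0810) = 18.7045 / 0.9190 ≈ 20.35 thousand.

About 20.35 thousand are unemployed.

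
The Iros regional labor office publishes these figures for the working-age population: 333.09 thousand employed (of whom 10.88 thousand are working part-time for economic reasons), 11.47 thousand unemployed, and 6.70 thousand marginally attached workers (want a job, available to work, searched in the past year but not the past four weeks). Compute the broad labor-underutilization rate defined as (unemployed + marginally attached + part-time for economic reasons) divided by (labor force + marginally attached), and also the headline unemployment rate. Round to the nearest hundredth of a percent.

Broad underutilization rate ≈ 8.27%; headline unemployment rate ≈ 3.33%.

Labor force = 333.09 + 11.47 = 344.56 thousand.
Numerator = 11.47 + 6.70 + 10.88 = 29.05 thousand.
Denominator = 344.56 + 6.70 = 351.26 thousand.
Broad rate = 29.05 / 351.26 = 8.27%.
Headline unemployment rate = 11.47 / 344.56 = 3.33%.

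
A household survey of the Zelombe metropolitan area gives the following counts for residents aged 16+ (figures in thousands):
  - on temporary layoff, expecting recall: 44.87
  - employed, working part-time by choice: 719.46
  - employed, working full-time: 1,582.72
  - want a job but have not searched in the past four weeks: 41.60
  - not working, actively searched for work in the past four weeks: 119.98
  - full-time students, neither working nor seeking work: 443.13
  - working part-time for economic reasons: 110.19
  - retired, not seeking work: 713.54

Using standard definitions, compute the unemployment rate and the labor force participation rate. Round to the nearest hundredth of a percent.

Unemployment rate ≈ 6.40%; labor force participation rate ≈ 68.26%.

Employed = 719.46 + 1,582.72 + 110.19 = 2,412.37 thousand (anyone who worked, including part-time for economic reasons, counts as employed).
Unemployed = 44.87 + 119.98 = 164.85 thousand (jobless and actively searching, or on temporary layoff).
Labor force = 2,412.37 + 164.85 = 2,577.22 thousand.
Not in labor force = 41.60 + 443.13 + 713.54 = 1,198.27 thousand (those not working and not actively searching are outside the labor force — including those who want a job but have given up searching).
Civilian working-age population = 2,577.22 + 1,198.27 = 3,775.49 thousand.
Unemployment rate = 164.85 / 2,577.22 = 6.40%.
Labor force participation rate = 2,577.22 / 3,775.49 = 68.26%.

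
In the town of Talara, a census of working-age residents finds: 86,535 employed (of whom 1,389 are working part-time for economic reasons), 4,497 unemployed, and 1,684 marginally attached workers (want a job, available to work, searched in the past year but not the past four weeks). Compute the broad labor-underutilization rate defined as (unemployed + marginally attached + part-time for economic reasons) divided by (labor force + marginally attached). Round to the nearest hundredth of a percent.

Labor force = 86,535 + 4,497 = 91,032.
Numerator = 4,497 + 1,684 + 1,389 = 7,570.
Denominator = 91,032 + 1,684 = 92,716.
Broad rate = 7,570 / 92,716 = 8.16%.

Broad underutilization rate ≈ 8.16%.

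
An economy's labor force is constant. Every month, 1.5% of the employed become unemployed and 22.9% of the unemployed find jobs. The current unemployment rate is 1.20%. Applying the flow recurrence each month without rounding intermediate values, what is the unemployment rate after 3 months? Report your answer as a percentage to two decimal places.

With a fixed labor force, u_{t+1} = u_t + s·(1−u_t) − f·u_t = u_t·(1−s−f) + s.
Here 1−s−f = 0.756 and s = 0.015.
u_1 = 0.012000 × 0.756 + 0.015 = 0.024072.
u_2 = 0.024072 × 0.756 + 0.015 = 0.033198.
u_3 = 0.033198 × 0.756 + 0.015 = 0.040098.

Unemployment rate after three months ≈ 4.01%.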